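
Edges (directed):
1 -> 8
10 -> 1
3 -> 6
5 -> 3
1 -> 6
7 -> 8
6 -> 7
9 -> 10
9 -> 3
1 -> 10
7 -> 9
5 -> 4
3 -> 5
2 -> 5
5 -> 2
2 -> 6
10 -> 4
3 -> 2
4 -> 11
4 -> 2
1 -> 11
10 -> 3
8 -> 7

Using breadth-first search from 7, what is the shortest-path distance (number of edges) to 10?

2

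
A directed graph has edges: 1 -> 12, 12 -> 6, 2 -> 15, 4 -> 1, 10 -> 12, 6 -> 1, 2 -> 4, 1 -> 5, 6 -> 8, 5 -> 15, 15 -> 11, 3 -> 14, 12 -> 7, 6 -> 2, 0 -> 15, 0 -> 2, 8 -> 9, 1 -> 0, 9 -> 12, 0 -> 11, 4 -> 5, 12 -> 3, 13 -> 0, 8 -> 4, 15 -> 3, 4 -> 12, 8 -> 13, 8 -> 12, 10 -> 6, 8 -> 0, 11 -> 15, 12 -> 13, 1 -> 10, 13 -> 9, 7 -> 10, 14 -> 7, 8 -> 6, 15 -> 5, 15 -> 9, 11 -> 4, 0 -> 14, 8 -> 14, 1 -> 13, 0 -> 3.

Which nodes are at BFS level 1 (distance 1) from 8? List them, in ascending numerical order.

Level 0: 8
Level 1: 0, 4, 6, 9, 12, 13, 14
Level 2: 1, 2, 3, 5, 7, 11, 15
Level 3: 10

0, 4, 6, 9, 12, 13, 14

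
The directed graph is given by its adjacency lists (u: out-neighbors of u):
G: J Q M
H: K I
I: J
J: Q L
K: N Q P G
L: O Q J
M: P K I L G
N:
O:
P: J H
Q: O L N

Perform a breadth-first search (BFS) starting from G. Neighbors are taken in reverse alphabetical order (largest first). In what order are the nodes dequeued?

G, Q, M, J, O, N, L, P, K, I, H

Visit G; enqueue Q, M, J → queue [Q, M, J]
Visit Q; enqueue O, N, L → queue [M, J, O, N, L]
Visit M; enqueue P, K, I → queue [J, O, N, L, P, K, I]
Visit J → queue [O, N, L, P, K, I]
Visit O → queue [N, L, P, K, I]
Visit N → queue [L, P, K, I]
Visit L → queue [P, K, I]
Visit P; enqueue H → queue [K, I, H]
Visit K → queue [I, H]
Visit I → queue [H]
Visit H → queue []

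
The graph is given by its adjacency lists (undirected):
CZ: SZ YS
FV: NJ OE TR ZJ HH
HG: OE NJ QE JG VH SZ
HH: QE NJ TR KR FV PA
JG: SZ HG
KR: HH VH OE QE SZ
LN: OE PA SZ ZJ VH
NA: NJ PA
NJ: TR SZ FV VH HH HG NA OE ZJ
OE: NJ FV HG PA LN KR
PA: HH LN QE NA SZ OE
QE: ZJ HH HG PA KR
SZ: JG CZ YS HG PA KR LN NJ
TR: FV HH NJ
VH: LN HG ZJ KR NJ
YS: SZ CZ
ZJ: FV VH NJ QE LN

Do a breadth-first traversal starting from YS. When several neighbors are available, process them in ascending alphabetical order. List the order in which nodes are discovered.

YS → CZ → SZ → HG → JG → KR → LN → NJ → PA → OE → QE → VH → HH → ZJ → FV → NA → TR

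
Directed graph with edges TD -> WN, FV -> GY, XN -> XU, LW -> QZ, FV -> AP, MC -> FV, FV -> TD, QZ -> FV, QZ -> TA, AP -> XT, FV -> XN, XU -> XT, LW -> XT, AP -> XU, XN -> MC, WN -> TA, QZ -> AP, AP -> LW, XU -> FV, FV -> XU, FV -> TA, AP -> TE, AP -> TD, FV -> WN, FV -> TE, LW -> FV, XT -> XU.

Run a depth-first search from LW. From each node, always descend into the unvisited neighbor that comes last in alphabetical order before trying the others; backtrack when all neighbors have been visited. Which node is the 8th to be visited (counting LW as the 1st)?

TA

Visit LW
LW → XT
XT → XU
XU → FV
FV → XN
XN → MC
FV → WN
WN → TA
FV → TE
FV → TD
FV → GY
FV → AP
LW → QZ

Visit order: LW, XT, XU, FV, XN, MC, WN, TA, TE, TD, GY, AP, QZ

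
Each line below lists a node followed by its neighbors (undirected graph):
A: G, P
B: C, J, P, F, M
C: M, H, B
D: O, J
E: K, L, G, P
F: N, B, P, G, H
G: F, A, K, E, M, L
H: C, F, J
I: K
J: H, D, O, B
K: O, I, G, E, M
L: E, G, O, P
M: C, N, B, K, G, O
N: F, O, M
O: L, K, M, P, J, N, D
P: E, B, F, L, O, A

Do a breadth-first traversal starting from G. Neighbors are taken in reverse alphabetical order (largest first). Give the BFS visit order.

Visit G; enqueue M, L, K, F, E, A → queue [M, L, K, F, E, A]
Visit M; enqueue O, N, C, B → queue [L, K, F, E, A, O, N, C, B]
Visit L; enqueue P → queue [K, F, E, A, O, N, C, B, P]
Visit K; enqueue I → queue [F, E, A, O, N, C, B, P, I]
Visit F; enqueue H → queue [E, A, O, N, C, B, P, I, H]
Visit E → queue [A, O, N, C, B, P, I, H]
Visit A → queue [O, N, C, B, P, I, H]
Visit O; enqueue J, D → queue [N, C, B, P, I, H, J, D]
Visit N → queue [C, B, P, I, H, J, D]
Visit C → queue [B, P, I, H, J, D]
Visit B → queue [P, I, H, J, D]
Visit P → queue [I, H, J, D]
Visit I → queue [H, J, D]
Visit H → queue [J, D]
Visit J → queue [D]
Visit D → queue []

G → M → L → K → F → E → A → O → N → C → B → P → I → H → J → D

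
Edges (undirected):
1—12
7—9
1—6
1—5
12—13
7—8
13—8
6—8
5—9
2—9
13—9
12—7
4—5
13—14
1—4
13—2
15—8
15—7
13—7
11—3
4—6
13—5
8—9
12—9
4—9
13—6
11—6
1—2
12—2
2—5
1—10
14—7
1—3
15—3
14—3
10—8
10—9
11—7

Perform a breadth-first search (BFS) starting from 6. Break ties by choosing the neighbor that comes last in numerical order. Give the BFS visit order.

6 13 11 8 4 1 14 12 9 7 5 2 3 15 10

Visit 6; enqueue 13, 11, 8, 4, 1 → queue [13, 11, 8, 4, 1]
Visit 13; enqueue 14, 12, 9, 7, 5, 2 → queue [11, 8, 4, 1, 14, 12, 9, 7, 5, 2]
Visit 11; enqueue 3 → queue [8, 4, 1, 14, 12, 9, 7, 5, 2, 3]
Visit 8; enqueue 15, 10 → queue [4, 1, 14, 12, 9, 7, 5, 2, 3, 15, 10]
Visit 4 → queue [1, 14, 12, 9, 7, 5, 2, 3, 15, 10]
Visit 1 → queue [14, 12, 9, 7, 5, 2, 3, 15, 10]
Visit 14 → queue [12, 9, 7, 5, 2, 3, 15, 10]
Visit 12 → queue [9, 7, 5, 2, 3, 15, 10]
Visit 9 → queue [7, 5, 2, 3, 15, 10]
Visit 7 → queue [5, 2, 3, 15, 10]
Visit 5 → queue [2, 3, 15, 10]
Visit 2 → queue [3, 15, 10]
Visit 3 → queue [15, 10]
Visit 15 → queue [10]
Visit 10 → queue []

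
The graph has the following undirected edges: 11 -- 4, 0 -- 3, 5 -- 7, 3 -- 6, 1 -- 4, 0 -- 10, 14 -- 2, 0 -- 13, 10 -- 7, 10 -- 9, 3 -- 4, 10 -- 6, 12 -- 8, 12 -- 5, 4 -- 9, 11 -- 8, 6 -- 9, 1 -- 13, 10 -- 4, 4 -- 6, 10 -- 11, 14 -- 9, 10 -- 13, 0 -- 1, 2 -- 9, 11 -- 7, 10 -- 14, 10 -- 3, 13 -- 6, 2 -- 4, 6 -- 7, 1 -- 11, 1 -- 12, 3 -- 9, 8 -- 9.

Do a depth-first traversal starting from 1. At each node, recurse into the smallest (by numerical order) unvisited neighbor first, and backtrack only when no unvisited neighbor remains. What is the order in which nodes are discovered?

1, 0, 3, 4, 2, 9, 6, 7, 5, 12, 8, 11, 10, 13, 14

Visit 1
1 → 0
0 → 3
3 → 4
4 → 2
2 → 9
9 → 6
6 → 7
7 → 5
5 → 12
12 → 8
8 → 11
11 → 10
10 → 13
10 → 14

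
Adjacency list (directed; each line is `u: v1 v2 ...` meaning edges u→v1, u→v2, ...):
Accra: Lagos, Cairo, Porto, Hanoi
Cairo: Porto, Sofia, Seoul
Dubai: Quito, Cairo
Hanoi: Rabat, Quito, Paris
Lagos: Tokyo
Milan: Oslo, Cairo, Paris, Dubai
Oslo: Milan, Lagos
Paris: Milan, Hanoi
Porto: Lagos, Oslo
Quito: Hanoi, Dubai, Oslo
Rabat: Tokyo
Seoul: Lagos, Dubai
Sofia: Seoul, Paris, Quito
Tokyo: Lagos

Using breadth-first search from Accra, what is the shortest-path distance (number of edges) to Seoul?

2

Level 0: Accra
Level 1: Cairo, Hanoi, Lagos, Porto
Level 2: Oslo, Paris, Quito, Rabat, Seoul, Sofia, Tokyo
Level 3: Dubai, Milan
Seoul first appears at level 2.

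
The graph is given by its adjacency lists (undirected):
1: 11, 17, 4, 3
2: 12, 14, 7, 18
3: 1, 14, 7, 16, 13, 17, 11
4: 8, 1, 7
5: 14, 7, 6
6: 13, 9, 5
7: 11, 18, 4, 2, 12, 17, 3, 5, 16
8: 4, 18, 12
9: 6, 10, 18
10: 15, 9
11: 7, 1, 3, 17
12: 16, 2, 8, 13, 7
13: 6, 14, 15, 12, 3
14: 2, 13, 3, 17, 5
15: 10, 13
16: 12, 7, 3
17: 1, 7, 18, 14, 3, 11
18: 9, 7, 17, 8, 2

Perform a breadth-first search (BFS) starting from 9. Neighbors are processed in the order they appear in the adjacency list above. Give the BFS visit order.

9, 6, 10, 18, 13, 5, 15, 7, 17, 8, 2, 14, 12, 3, 11, 4, 16, 1

Visit 9; enqueue 6, 10, 18 → queue [6, 10, 18]
Visit 6; enqueue 13, 5 → queue [10, 18, 13, 5]
Visit 10; enqueue 15 → queue [18, 13, 5, 15]
Visit 18; enqueue 7, 17, 8, 2 → queue [13, 5, 15, 7, 17, 8, 2]
Visit 13; enqueue 14, 12, 3 → queue [5, 15, 7, 17, 8, 2, 14, 12, 3]
Visit 5 → queue [15, 7, 17, 8, 2, 14, 12, 3]
Visit 15 → queue [7, 17, 8, 2, 14, 12, 3]
Visit 7; enqueue 11, 4, 16 → queue [17, 8, 2, 14, 12, 3, 11, 4, 16]
Visit 17; enqueue 1 → queue [8, 2, 14, 12, 3, 11, 4, 16, 1]
Visit 8 → queue [2, 14, 12, 3, 11, 4, 16, 1]
Visit 2 → queue [14, 12, 3, 11, 4, 16, 1]
Visit 14 → queue [12, 3, 11, 4, 16, 1]
Visit 12 → queue [3, 11, 4, 16, 1]
Visit 3 → queue [11, 4, 16, 1]
Visit 11 → queue [4, 16, 1]
Visit 4 → queue [16, 1]
Visit 16 → queue [1]
Visit 1 → queue []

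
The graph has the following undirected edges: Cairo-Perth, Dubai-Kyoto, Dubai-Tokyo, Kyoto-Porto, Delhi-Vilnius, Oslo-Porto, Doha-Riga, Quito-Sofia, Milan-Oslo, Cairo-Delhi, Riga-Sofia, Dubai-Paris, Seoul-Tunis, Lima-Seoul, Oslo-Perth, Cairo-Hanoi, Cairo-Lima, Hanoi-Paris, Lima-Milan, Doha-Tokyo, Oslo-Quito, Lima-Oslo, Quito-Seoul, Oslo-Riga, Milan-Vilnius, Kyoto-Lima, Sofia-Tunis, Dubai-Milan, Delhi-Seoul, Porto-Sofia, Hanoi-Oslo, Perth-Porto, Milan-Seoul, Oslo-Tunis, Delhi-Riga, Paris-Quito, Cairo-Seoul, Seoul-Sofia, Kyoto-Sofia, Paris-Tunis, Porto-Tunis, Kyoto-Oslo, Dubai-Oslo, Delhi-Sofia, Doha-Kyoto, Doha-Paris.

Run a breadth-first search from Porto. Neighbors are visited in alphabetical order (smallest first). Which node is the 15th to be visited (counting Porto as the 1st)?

Visit Porto; enqueue Kyoto, Oslo, Perth, Sofia, Tunis → queue [Kyoto, Oslo, Perth, Sofia, Tunis]
Visit Kyoto; enqueue Doha, Dubai, Lima → queue [Oslo, Perth, Sofia, Tunis, Doha, Dubai, Lima]
Visit Oslo; enqueue Hanoi, Milan, Quito, Riga → queue [Perth, Sofia, Tunis, Doha, Dubai, Lima, Hanoi, Milan, Quito, Riga]
Visit Perth; enqueue Cairo → queue [Sofia, Tunis, Doha, Dubai, Lima, Hanoi, Milan, Quito, Riga, Cairo]
Visit Sofia; enqueue Delhi, Seoul → queue [Tunis, Doha, Dubai, Lima, Hanoi, Milan, Quito, Riga, Cairo, Delhi, Seoul]
Visit Tunis; enqueue Paris → queue [Doha, Dubai, Lima, Hanoi, Milan, Quito, Riga, Cairo, Delhi, Seoul, Paris]
Visit Doha; enqueue Tokyo → queue [Dubai, Lima, Hanoi, Milan, Quito, Riga, Cairo, Delhi, Seoul, Paris, Tokyo]
Visit Dubai → queue [Lima, Hanoi, Milan, Quito, Riga, Cairo, Delhi, Seoul, Paris, Tokyo]
Visit Lima → queue [Hanoi, Milan, Quito, Riga, Cairo, Delhi, Seoul, Paris, Tokyo]
Visit Hanoi → queue [Milan, Quito, Riga, Cairo, Delhi, Seoul, Paris, Tokyo]
Visit Milan; enqueue Vilnius → queue [Quito, Riga, Cairo, Delhi, Seoul, Paris, Tokyo, Vilnius]
Visit Quito → queue [Riga, Cairo, Delhi, Seoul, Paris, Tokyo, Vilnius]
Visit Riga → queue [Cairo, Delhi, Seoul, Paris, Tokyo, Vilnius]
Visit Cairo → queue [Delhi, Seoul, Paris, Tokyo, Vilnius]
Visit Delhi → queue [Seoul, Paris, Tokyo, Vilnius]
Visit Seoul → queue [Paris, Tokyo, Vilnius]
Visit Paris → queue [Tokyo, Vilnius]
Visit Tokyo → queue [Vilnius]
Visit Vilnius → queue []

Visit order: Porto, Kyoto, Oslo, Perth, Sofia, Tunis, Doha, Dubai, Lima, Hanoi, Milan, Quito, Riga, Cairo, Delhi, Seoul, Paris, Tokyo, Vilnius

Delhi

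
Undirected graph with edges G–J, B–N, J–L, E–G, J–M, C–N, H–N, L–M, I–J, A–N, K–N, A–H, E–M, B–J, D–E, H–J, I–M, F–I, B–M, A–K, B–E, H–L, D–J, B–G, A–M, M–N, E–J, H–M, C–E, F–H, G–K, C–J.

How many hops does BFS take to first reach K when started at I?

3

Level 0: I
Level 1: F, J, M
Level 2: A, B, C, D, E, G, H, L, N
Level 3: K
K first appears at level 3.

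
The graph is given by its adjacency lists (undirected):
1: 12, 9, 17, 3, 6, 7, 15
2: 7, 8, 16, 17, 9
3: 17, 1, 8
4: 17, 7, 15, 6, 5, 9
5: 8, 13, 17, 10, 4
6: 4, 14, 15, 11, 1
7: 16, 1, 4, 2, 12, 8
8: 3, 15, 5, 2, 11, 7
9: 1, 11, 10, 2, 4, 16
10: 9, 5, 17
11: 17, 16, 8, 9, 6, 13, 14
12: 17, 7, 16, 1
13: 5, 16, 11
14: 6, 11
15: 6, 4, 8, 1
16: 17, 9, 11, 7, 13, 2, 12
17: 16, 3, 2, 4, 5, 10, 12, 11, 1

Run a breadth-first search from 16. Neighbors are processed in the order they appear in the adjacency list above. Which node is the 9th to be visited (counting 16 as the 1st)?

Visit 16; enqueue 17, 9, 11, 7, 13, 2, 12 → queue [17, 9, 11, 7, 13, 2, 12]
Visit 17; enqueue 3, 4, 5, 10, 1 → queue [9, 11, 7, 13, 2, 12, 3, 4, 5, 10, 1]
Visit 9 → queue [11, 7, 13, 2, 12, 3, 4, 5, 10, 1]
Visit 11; enqueue 8, 6, 14 → queue [7, 13, 2, 12, 3, 4, 5, 10, 1, 8, 6, 14]
Visit 7 → queue [13, 2, 12, 3, 4, 5, 10, 1, 8, 6, 14]
Visit 13 → queue [2, 12, 3, 4, 5, 10, 1, 8, 6, 14]
Visit 2 → queue [12, 3, 4, 5, 10, 1, 8, 6, 14]
Visit 12 → queue [3, 4, 5, 10, 1, 8, 6, 14]
Visit 3 → queue [4, 5, 10, 1, 8, 6, 14]
Visit 4; enqueue 15 → queue [5, 10, 1, 8, 6, 14, 15]
Visit 5 → queue [10, 1, 8, 6, 14, 15]
Visit 10 → queue [1, 8, 6, 14, 15]
Visit 1 → queue [8, 6, 14, 15]
Visit 8 → queue [6, 14, 15]
Visit 6 → queue [14, 15]
Visit 14 → queue [15]
Visit 15 → queue []

Visit order: 16, 17, 9, 11, 7, 13, 2, 12, 3, 4, 5, 10, 1, 8, 6, 14, 15

3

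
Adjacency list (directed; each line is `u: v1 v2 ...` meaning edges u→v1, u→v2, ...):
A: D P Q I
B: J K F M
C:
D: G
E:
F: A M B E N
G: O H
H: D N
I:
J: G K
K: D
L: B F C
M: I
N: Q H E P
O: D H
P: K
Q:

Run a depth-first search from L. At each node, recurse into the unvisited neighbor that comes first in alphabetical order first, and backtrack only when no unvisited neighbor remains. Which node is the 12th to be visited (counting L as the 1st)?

Q

Visit L
L → B
B → F
F → A
A → D
D → G
G → H
H → N
N → E
N → P
P → K
N → Q
G → O
A → I
F → M
B → J
L → C

Visit order: L, B, F, A, D, G, H, N, E, P, K, Q, O, I, M, J, C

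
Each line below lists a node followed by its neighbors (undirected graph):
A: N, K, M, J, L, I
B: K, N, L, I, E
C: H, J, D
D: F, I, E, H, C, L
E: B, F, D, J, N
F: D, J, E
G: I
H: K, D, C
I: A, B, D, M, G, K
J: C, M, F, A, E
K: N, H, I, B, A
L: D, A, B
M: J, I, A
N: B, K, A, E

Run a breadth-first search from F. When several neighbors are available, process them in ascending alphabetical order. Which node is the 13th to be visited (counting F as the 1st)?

Visit F; enqueue D, E, J → queue [D, E, J]
Visit D; enqueue C, H, I, L → queue [E, J, C, H, I, L]
Visit E; enqueue B, N → queue [J, C, H, I, L, B, N]
Visit J; enqueue A, M → queue [C, H, I, L, B, N, A, M]
Visit C → queue [H, I, L, B, N, A, M]
Visit H; enqueue K → queue [I, L, B, N, A, M, K]
Visit I; enqueue G → queue [L, B, N, A, M, K, G]
Visit L → queue [B, N, A, M, K, G]
Visit B → queue [N, A, M, K, G]
Visit N → queue [A, M, K, G]
Visit A → queue [M, K, G]
Visit M → queue [K, G]
Visit K → queue [G]
Visit G → queue []

Visit order: F, D, E, J, C, H, I, L, B, N, A, M, K, G

K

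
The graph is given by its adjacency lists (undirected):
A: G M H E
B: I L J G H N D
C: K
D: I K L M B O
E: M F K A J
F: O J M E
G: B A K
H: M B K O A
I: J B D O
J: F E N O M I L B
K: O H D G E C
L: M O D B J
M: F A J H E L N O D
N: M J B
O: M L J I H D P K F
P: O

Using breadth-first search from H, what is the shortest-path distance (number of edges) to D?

Level 0: H
Level 1: A, B, K, M, O
Level 2: C, D, E, F, G, I, J, L, N, P
D first appears at level 2.

2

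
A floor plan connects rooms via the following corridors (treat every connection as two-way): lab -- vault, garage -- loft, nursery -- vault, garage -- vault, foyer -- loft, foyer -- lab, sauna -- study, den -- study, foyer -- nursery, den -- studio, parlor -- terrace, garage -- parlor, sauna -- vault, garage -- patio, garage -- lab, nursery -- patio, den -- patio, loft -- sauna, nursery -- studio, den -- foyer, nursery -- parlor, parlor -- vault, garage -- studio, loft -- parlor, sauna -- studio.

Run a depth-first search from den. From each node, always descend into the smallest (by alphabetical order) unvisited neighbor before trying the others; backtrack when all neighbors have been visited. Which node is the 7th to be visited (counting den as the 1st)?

Visit den
den → foyer
foyer → lab
lab → garage
garage → loft
loft → parlor
parlor → nursery
nursery → patio
nursery → studio
studio → sauna
sauna → study
sauna → vault
parlor → terrace

Visit order: den, foyer, lab, garage, loft, parlor, nursery, patio, studio, sauna, study, vault, terrace

nursery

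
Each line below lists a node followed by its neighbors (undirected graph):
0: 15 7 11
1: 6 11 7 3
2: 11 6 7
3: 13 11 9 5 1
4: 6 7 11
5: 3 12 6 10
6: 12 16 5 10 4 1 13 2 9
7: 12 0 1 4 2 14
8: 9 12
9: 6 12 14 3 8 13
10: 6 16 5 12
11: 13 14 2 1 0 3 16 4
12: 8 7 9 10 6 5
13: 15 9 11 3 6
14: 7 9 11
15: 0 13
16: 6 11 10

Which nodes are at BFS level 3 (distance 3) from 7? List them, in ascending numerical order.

13, 16

Level 0: 7
Level 1: 0, 1, 2, 4, 12, 14
Level 2: 3, 5, 6, 8, 9, 10, 11, 15
Level 3: 13, 16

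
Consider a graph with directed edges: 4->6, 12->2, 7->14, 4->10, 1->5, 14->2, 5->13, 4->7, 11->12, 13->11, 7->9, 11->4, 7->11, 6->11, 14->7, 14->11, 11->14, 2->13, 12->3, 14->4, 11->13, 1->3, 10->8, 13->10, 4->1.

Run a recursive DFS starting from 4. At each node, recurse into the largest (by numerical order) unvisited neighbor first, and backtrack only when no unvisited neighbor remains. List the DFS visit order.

Visit 4
4 → 10
10 → 8
4 → 7
7 → 14
14 → 11
11 → 13
11 → 12
12 → 3
12 → 2
7 → 9
4 → 6
4 → 1
1 → 5

4 -> 10 -> 8 -> 7 -> 14 -> 11 -> 13 -> 12 -> 3 -> 2 -> 9 -> 6 -> 1 -> 5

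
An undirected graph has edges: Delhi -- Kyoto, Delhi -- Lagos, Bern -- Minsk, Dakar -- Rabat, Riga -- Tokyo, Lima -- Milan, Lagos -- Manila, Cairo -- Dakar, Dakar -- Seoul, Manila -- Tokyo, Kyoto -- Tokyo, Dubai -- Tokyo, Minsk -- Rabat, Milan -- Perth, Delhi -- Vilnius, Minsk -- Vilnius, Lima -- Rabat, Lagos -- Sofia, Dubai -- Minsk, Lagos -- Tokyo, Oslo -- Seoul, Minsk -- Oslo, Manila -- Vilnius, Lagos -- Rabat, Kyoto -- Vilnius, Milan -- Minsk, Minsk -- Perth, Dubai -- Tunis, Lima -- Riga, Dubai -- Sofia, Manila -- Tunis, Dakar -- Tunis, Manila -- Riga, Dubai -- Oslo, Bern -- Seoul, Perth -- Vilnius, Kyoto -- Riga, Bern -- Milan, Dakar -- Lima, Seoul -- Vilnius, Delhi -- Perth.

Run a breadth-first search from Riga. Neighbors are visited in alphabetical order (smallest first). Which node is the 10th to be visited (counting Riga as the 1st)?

Visit Riga; enqueue Kyoto, Lima, Manila, Tokyo → queue [Kyoto, Lima, Manila, Tokyo]
Visit Kyoto; enqueue Delhi, Vilnius → queue [Lima, Manila, Tokyo, Delhi, Vilnius]
Visit Lima; enqueue Dakar, Milan, Rabat → queue [Manila, Tokyo, Delhi, Vilnius, Dakar, Milan, Rabat]
Visit Manila; enqueue Lagos, Tunis → queue [Tokyo, Delhi, Vilnius, Dakar, Milan, Rabat, Lagos, Tunis]
Visit Tokyo; enqueue Dubai → queue [Delhi, Vilnius, Dakar, Milan, Rabat, Lagos, Tunis, Dubai]
Visit Delhi; enqueue Perth → queue [Vilnius, Dakar, Milan, Rabat, Lagos, Tunis, Dubai, Perth]
Visit Vilnius; enqueue Minsk, Seoul → queue [Dakar, Milan, Rabat, Lagos, Tunis, Dubai, Perth, Minsk, Seoul]
Visit Dakar; enqueue Cairo → queue [Milan, Rabat, Lagos, Tunis, Dubai, Perth, Minsk, Seoul, Cairo]
Visit Milan; enqueue Bern → queue [Rabat, Lagos, Tunis, Dubai, Perth, Minsk, Seoul, Cairo, Bern]
Visit Rabat → queue [Lagos, Tunis, Dubai, Perth, Minsk, Seoul, Cairo, Bern]
Visit Lagos; enqueue Sofia → queue [Tunis, Dubai, Perth, Minsk, Seoul, Cairo, Bern, Sofia]
Visit Tunis → queue [Dubai, Perth, Minsk, Seoul, Cairo, Bern, Sofia]
Visit Dubai; enqueue Oslo → queue [Perth, Minsk, Seoul, Cairo, Bern, Sofia, Oslo]
Visit Perth → queue [Minsk, Seoul, Cairo, Bern, Sofia, Oslo]
Visit Minsk → queue [Seoul, Cairo, Bern, Sofia, Oslo]
Visit Seoul → queue [Cairo, Bern, Sofia, Oslo]
Visit Cairo → queue [Bern, Sofia, Oslo]
Visit Bern → queue [Sofia, Oslo]
Visit Sofia → queue [Oslo]
Visit Oslo → queue []

Visit order: Riga, Kyoto, Lima, Manila, Tokyo, Delhi, Vilnius, Dakar, Milan, Rabat, Lagos, Tunis, Dubai, Perth, Minsk, Seoul, Cairo, Bern, Sofia, Oslo

Rabat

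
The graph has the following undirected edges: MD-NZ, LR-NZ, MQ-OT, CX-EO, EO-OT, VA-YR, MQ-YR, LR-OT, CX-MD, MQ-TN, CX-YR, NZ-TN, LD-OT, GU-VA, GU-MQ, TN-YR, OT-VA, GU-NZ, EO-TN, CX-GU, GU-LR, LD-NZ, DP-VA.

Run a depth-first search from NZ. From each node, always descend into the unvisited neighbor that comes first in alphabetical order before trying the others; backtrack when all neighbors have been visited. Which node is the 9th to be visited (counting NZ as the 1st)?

TN

Visit NZ
NZ → GU
GU → CX
CX → EO
EO → OT
OT → LD
OT → LR
OT → MQ
MQ → TN
TN → YR
YR → VA
VA → DP
CX → MD

Visit order: NZ, GU, CX, EO, OT, LD, LR, MQ, TN, YR, VA, DP, MD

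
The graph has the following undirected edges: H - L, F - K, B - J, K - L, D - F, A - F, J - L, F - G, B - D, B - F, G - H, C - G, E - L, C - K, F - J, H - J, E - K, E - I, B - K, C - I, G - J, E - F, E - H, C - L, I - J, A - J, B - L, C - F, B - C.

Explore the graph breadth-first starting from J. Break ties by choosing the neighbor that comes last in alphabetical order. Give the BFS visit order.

J → L → I → H → G → F → B → A → K → E → C → D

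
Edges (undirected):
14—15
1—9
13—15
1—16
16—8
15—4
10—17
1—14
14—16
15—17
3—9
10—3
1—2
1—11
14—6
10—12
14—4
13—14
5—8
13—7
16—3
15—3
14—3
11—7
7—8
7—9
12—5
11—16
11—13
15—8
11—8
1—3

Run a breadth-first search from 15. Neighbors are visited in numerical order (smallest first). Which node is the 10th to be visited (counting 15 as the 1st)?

Visit 15; enqueue 3, 4, 8, 13, 14, 17 → queue [3, 4, 8, 13, 14, 17]
Visit 3; enqueue 1, 9, 10, 16 → queue [4, 8, 13, 14, 17, 1, 9, 10, 16]
Visit 4 → queue [8, 13, 14, 17, 1, 9, 10, 16]
Visit 8; enqueue 5, 7, 11 → queue [13, 14, 17, 1, 9, 10, 16, 5, 7, 11]
Visit 13 → queue [14, 17, 1, 9, 10, 16, 5, 7, 11]
Visit 14; enqueue 6 → queue [17, 1, 9, 10, 16, 5, 7, 11, 6]
Visit 17 → queue [1, 9, 10, 16, 5, 7, 11, 6]
Visit 1; enqueue 2 → queue [9, 10, 16, 5, 7, 11, 6, 2]
Visit 9 → queue [10, 16, 5, 7, 11, 6, 2]
Visit 10; enqueue 12 → queue [16, 5, 7, 11, 6, 2, 12]
Visit 16 → queue [5, 7, 11, 6, 2, 12]
Visit 5 → queue [7, 11, 6, 2, 12]
Visit 7 → queue [11, 6, 2, 12]
Visit 11 → queue [6, 2, 12]
Visit 6 → queue [2, 12]
Visit 2 → queue [12]
Visit 12 → queue []

Visit order: 15, 3, 4, 8, 13, 14, 17, 1, 9, 10, 16, 5, 7, 11, 6, 2, 12

10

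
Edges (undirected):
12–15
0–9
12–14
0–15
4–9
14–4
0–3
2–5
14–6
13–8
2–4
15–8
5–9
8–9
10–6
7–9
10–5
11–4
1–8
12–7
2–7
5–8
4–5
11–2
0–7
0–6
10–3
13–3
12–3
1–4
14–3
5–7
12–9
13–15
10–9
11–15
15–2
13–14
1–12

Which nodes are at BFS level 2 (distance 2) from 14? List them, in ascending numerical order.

Level 0: 14
Level 1: 3, 4, 6, 12, 13
Level 2: 0, 1, 2, 5, 7, 8, 9, 10, 11, 15

0, 1, 2, 5, 7, 8, 9, 10, 11, 15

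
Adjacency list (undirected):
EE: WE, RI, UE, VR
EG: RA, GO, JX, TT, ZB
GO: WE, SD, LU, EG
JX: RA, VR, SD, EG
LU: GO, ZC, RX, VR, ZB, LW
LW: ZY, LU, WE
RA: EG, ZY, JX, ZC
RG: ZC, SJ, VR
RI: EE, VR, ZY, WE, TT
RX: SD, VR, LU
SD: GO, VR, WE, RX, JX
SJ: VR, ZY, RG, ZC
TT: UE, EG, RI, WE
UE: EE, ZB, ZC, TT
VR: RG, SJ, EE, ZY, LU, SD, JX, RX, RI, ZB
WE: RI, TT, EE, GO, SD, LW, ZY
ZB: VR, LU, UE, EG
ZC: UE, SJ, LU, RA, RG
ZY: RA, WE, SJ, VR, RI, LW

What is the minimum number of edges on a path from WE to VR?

Level 0: WE
Level 1: EE, GO, LW, RI, SD, TT, ZY
Level 2: EG, JX, LU, RA, RX, SJ, UE, VR
Level 3: RG, ZB, ZC
VR first appears at level 2.

2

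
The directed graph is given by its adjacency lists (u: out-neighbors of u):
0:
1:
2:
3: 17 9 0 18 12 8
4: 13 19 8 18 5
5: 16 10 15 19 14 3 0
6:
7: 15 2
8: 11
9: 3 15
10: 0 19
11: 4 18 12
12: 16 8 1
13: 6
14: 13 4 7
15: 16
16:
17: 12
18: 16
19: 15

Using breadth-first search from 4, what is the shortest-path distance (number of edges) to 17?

3

Level 0: 4
Level 1: 5, 8, 13, 18, 19
Level 2: 0, 3, 6, 10, 11, 14, 15, 16
Level 3: 7, 9, 12, 17
Level 4: 1, 2
17 first appears at level 3.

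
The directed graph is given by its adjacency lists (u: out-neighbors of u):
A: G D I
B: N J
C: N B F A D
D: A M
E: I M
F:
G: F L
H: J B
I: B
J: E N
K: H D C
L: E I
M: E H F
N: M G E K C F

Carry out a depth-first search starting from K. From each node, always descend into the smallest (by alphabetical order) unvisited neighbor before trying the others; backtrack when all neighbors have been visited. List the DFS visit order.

K → C → A → D → M → E → I → B → J → N → F → G → L → H

Visit K
K → C
C → A
A → D
D → M
M → E
E → I
I → B
B → J
J → N
N → F
N → G
G → L
M → H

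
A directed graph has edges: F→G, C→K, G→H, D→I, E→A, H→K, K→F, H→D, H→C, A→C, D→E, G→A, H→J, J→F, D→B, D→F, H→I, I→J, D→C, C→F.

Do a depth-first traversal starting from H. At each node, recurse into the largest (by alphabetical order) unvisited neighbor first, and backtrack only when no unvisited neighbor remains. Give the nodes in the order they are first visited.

H, K, F, G, A, C, J, I, D, E, B

Visit H
H → K
K → F
F → G
G → A
A → C
H → J
H → I
H → D
D → E
D → B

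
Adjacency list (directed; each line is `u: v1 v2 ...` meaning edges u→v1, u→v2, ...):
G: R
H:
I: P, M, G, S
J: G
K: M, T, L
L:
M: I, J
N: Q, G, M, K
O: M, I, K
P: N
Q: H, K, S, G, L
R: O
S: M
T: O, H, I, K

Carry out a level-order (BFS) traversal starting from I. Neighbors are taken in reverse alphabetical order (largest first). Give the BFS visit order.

I, S, P, M, G, N, J, R, Q, K, O, L, H, T

Visit I; enqueue S, P, M, G → queue [S, P, M, G]
Visit S → queue [P, M, G]
Visit P; enqueue N → queue [M, G, N]
Visit M; enqueue J → queue [G, N, J]
Visit G; enqueue R → queue [N, J, R]
Visit N; enqueue Q, K → queue [J, R, Q, K]
Visit J → queue [R, Q, K]
Visit R; enqueue O → queue [Q, K, O]
Visit Q; enqueue L, H → queue [K, O, L, H]
Visit K; enqueue T → queue [O, L, H, T]
Visit O → queue [L, H, T]
Visit L → queue [H, T]
Visit H → queue [T]
Visit T → queue []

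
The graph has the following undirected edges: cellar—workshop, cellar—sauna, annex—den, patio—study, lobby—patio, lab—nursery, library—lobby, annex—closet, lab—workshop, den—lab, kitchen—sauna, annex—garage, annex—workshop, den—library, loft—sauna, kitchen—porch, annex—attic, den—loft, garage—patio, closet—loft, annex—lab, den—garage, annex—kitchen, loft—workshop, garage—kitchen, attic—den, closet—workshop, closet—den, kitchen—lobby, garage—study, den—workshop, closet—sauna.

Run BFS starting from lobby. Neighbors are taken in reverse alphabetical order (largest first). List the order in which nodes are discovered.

lobby, patio, library, kitchen, study, garage, den, sauna, porch, annex, workshop, loft, lab, closet, attic, cellar, nursery

Visit lobby; enqueue patio, library, kitchen → queue [patio, library, kitchen]
Visit patio; enqueue study, garage → queue [library, kitchen, study, garage]
Visit library; enqueue den → queue [kitchen, study, garage, den]
Visit kitchen; enqueue sauna, porch, annex → queue [study, garage, den, sauna, porch, annex]
Visit study → queue [garage, den, sauna, porch, annex]
Visit garage → queue [den, sauna, porch, annex]
Visit den; enqueue workshop, loft, lab, closet, attic → queue [sauna, porch, annex, workshop, loft, lab, closet, attic]
Visit sauna; enqueue cellar → queue [porch, annex, workshop, loft, lab, closet, attic, cellar]
Visit porch → queue [annex, workshop, loft, lab, closet, attic, cellar]
Visit annex → queue [workshop, loft, lab, closet, attic, cellar]
Visit workshop → queue [loft, lab, closet, attic, cellar]
Visit loft → queue [lab, closet, attic, cellar]
Visit lab; enqueue nursery → queue [closet, attic, cellar, nursery]
Visit closet → queue [attic, cellar, nursery]
Visit attic → queue [cellar, nursery]
Visit cellar → queue [nursery]
Visit nursery → queue []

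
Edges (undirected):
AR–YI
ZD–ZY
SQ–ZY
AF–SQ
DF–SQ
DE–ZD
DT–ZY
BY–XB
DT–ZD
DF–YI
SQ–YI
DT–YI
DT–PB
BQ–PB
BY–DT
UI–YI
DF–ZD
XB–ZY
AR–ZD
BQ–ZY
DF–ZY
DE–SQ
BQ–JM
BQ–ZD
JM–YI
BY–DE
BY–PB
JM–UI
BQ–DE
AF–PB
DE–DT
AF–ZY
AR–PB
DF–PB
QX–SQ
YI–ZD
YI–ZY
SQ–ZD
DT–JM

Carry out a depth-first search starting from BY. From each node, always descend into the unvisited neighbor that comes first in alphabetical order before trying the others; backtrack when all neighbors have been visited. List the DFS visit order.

BY -> DE -> BQ -> JM -> DT -> PB -> AF -> SQ -> DF -> YI -> AR -> ZD -> ZY -> XB -> UI -> QX

Visit BY
BY → DE
DE → BQ
BQ → JM
JM → DT
DT → PB
PB → AF
AF → SQ
SQ → DF
DF → YI
YI → AR
AR → ZD
ZD → ZY
ZY → XB
YI → UI
SQ → QX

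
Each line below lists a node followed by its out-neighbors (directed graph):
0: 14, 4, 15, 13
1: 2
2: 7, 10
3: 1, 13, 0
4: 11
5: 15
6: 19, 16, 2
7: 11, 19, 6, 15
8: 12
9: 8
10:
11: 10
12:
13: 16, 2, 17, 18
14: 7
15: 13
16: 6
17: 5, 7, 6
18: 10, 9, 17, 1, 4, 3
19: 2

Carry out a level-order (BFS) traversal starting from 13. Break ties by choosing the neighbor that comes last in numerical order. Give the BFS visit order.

13 → 18 → 17 → 16 → 2 → 10 → 9 → 4 → 3 → 1 → 7 → 6 → 5 → 8 → 11 → 0 → 19 → 15 → 12 → 14

Visit 13; enqueue 18, 17, 16, 2 → queue [18, 17, 16, 2]
Visit 18; enqueue 10, 9, 4, 3, 1 → queue [17, 16, 2, 10, 9, 4, 3, 1]
Visit 17; enqueue 7, 6, 5 → queue [16, 2, 10, 9, 4, 3, 1, 7, 6, 5]
Visit 16 → queue [2, 10, 9, 4, 3, 1, 7, 6, 5]
Visit 2 → queue [10, 9, 4, 3, 1, 7, 6, 5]
Visit 10 → queue [9, 4, 3, 1, 7, 6, 5]
Visit 9; enqueue 8 → queue [4, 3, 1, 7, 6, 5, 8]
Visit 4; enqueue 11 → queue [3, 1, 7, 6, 5, 8, 11]
Visit 3; enqueue 0 → queue [1, 7, 6, 5, 8, 11, 0]
Visit 1 → queue [7, 6, 5, 8, 11, 0]
Visit 7; enqueue 19, 15 → queue [6, 5, 8, 11, 0, 19, 15]
Visit 6 → queue [5, 8, 11, 0, 19, 15]
Visit 5 → queue [8, 11, 0, 19, 15]
Visit 8; enqueue 12 → queue [11, 0, 19, 15, 12]
Visit 11 → queue [0, 19, 15, 12]
Visit 0; enqueue 14 → queue [19, 15, 12, 14]
Visit 19 → queue [15, 12, 14]
Visit 15 → queue [12, 14]
Visit 12 → queue [14]
Visit 14 → queue []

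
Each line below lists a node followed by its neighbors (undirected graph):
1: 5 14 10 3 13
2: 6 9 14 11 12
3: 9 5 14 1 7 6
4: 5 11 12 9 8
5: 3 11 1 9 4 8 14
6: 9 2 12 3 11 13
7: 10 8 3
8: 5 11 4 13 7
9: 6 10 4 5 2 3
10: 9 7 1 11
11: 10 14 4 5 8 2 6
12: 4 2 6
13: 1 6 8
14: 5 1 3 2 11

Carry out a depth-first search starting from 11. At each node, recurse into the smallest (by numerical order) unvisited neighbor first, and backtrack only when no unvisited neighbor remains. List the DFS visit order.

11 2 6 3 1 5 4 8 7 10 9 13 12 14

Visit 11
11 → 2
2 → 6
6 → 3
3 → 1
1 → 5
5 → 4
4 → 8
8 → 7
7 → 10
10 → 9
8 → 13
4 → 12
5 → 14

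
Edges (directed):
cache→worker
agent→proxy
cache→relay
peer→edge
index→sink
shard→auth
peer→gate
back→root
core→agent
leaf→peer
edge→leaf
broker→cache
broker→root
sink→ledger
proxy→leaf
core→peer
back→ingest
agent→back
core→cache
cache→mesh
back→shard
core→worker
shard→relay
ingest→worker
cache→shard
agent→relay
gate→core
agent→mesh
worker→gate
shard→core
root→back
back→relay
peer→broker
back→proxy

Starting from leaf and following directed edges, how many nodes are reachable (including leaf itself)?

17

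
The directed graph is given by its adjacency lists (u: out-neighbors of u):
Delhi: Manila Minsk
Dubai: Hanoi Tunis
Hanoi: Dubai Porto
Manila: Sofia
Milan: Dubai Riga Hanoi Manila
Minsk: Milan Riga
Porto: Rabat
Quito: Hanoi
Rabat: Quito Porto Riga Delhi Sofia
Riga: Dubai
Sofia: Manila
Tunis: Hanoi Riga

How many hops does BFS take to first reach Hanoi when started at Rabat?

Level 0: Rabat
Level 1: Delhi, Porto, Quito, Riga, Sofia
Level 2: Dubai, Hanoi, Manila, Minsk
Level 3: Milan, Tunis
Hanoi first appears at level 2.

2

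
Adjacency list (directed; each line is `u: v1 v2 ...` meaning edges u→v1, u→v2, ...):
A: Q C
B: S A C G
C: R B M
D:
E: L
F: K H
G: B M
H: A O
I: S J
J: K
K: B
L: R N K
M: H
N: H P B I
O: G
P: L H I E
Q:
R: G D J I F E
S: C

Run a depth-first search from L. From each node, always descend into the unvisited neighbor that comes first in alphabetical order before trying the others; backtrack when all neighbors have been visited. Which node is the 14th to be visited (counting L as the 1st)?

I

Visit L
L → K
K → B
B → A
A → C
C → M
M → H
H → O
O → G
C → R
R → D
R → E
R → F
R → I
I → J
I → S
A → Q
L → N
N → P

Visit order: L, K, B, A, C, M, H, O, G, R, D, E, F, I, J, S, Q, N, P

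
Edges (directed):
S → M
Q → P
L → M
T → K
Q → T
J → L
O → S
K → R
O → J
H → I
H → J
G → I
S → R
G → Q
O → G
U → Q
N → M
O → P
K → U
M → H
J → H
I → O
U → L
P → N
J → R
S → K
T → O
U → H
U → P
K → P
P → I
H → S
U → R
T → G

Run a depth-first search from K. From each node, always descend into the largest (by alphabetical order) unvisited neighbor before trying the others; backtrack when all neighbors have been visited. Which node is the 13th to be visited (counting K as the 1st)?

Visit K
K → U
U → R
U → Q
Q → T
T → O
O → S
S → M
M → H
H → J
J → L
H → I
O → P
P → N
O → G

Visit order: K, U, R, Q, T, O, S, M, H, J, L, I, P, N, G

P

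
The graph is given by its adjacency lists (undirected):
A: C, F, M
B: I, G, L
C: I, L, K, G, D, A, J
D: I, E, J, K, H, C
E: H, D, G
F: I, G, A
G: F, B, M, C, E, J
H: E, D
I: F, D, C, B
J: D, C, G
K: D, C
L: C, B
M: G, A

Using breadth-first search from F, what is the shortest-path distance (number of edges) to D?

Level 0: F
Level 1: A, G, I
Level 2: B, C, D, E, J, M
Level 3: H, K, L
D first appears at level 2.

2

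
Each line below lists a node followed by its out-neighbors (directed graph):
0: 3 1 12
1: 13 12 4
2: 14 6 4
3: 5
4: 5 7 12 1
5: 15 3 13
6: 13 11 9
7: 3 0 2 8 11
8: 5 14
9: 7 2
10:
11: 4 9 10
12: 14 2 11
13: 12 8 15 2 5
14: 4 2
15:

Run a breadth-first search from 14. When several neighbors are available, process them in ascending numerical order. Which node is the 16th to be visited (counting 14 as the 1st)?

Visit 14; enqueue 2, 4 → queue [2, 4]
Visit 2; enqueue 6 → queue [4, 6]
Visit 4; enqueue 1, 5, 7, 12 → queue [6, 1, 5, 7, 12]
Visit 6; enqueue 9, 11, 13 → queue [1, 5, 7, 12, 9, 11, 13]
Visit 1 → queue [5, 7, 12, 9, 11, 13]
Visit 5; enqueue 3, 15 → queue [7, 12, 9, 11, 13, 3, 15]
Visit 7; enqueue 0, 8 → queue [12, 9, 11, 13, 3, 15, 0, 8]
Visit 12 → queue [9, 11, 13, 3, 15, 0, 8]
Visit 9 → queue [11, 13, 3, 15, 0, 8]
Visit 11; enqueue 10 → queue [13, 3, 15, 0, 8, 10]
Visit 13 → queue [3, 15, 0, 8, 10]
Visit 3 → queue [15, 0, 8, 10]
Visit 15 → queue [0, 8, 10]
Visit 0 → queue [8, 10]
Visit 8 → queue [10]
Visit 10 → queue []

Visit order: 14, 2, 4, 6, 1, 5, 7, 12, 9, 11, 13, 3, 15, 0, 8, 10

10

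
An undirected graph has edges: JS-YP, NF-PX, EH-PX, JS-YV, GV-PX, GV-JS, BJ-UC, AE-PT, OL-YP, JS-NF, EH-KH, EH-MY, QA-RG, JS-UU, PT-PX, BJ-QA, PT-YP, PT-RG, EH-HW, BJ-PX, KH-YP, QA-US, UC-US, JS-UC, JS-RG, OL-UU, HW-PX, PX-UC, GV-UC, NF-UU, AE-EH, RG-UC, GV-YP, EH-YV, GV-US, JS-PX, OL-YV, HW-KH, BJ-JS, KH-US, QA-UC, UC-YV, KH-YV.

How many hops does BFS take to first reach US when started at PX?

2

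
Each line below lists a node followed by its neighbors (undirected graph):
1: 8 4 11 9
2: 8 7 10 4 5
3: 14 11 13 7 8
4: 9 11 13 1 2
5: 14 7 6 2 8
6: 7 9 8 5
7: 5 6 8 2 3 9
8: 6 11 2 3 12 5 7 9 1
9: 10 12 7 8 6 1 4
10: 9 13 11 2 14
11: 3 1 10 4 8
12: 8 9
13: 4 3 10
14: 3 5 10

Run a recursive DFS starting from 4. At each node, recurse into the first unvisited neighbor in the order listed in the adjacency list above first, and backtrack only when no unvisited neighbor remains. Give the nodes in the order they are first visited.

4, 9, 10, 13, 3, 14, 5, 7, 6, 8, 11, 1, 2, 12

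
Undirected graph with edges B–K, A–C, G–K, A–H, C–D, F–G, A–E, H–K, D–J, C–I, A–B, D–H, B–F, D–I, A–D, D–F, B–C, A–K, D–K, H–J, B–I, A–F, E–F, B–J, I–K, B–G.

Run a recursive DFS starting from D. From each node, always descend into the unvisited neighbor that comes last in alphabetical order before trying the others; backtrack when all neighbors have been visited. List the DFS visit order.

D K I C B J H A F G E

Visit D
D → K
K → I
I → C
C → B
B → J
J → H
H → A
A → F
F → G
F → E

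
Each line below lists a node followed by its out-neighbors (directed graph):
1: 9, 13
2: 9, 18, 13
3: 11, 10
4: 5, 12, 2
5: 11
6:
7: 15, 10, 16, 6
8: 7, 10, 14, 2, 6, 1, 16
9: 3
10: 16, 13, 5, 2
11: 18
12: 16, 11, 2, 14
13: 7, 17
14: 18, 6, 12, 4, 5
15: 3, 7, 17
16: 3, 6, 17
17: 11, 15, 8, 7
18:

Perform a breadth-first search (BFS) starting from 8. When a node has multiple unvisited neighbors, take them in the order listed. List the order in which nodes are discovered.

Visit 8; enqueue 7, 10, 14, 2, 6, 1, 16 → queue [7, 10, 14, 2, 6, 1, 16]
Visit 7; enqueue 15 → queue [10, 14, 2, 6, 1, 16, 15]
Visit 10; enqueue 13, 5 → queue [14, 2, 6, 1, 16, 15, 13, 5]
Visit 14; enqueue 18, 12, 4 → queue [2, 6, 1, 16, 15, 13, 5, 18, 12, 4]
Visit 2; enqueue 9 → queue [6, 1, 16, 15, 13, 5, 18, 12, 4, 9]
Visit 6 → queue [1, 16, 15, 13, 5, 18, 12, 4, 9]
Visit 1 → queue [16, 15, 13, 5, 18, 12, 4, 9]
Visit 16; enqueue 3, 17 → queue [15, 13, 5, 18, 12, 4, 9, 3, 17]
Visit 15 → queue [13, 5, 18, 12, 4, 9, 3, 17]
Visit 13 → queue [5, 18, 12, 4, 9, 3, 17]
Visit 5; enqueue 11 → queue [18, 12, 4, 9, 3, 17, 11]
Visit 18 → queue [12, 4, 9, 3, 17, 11]
Visit 12 → queue [4, 9, 3, 17, 11]
Visit 4 → queue [9, 3, 17, 11]
Visit 9 → queue [3, 17, 11]
Visit 3 → queue [17, 11]
Visit 17 → queue [11]
Visit 11 → queue []

8 -> 7 -> 10 -> 14 -> 2 -> 6 -> 1 -> 16 -> 15 -> 13 -> 5 -> 18 -> 12 -> 4 -> 9 -> 3 -> 17 -> 11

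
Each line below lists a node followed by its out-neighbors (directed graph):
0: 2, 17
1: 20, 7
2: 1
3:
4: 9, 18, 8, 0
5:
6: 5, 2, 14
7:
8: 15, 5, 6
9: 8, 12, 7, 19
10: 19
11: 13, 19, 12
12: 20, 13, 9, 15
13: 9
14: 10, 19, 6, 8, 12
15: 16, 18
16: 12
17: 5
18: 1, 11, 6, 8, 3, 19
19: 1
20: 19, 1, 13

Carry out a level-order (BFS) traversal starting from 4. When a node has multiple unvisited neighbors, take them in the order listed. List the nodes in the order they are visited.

Visit 4; enqueue 9, 18, 8, 0 → queue [9, 18, 8, 0]
Visit 9; enqueue 12, 7, 19 → queue [18, 8, 0, 12, 7, 19]
Visit 18; enqueue 1, 11, 6, 3 → queue [8, 0, 12, 7, 19, 1, 11, 6, 3]
Visit 8; enqueue 15, 5 → queue [0, 12, 7, 19, 1, 11, 6, 3, 15, 5]
Visit 0; enqueue 2, 17 → queue [12, 7, 19, 1, 11, 6, 3, 15, 5, 2, 17]
Visit 12; enqueue 20, 13 → queue [7, 19, 1, 11, 6, 3, 15, 5, 2, 17, 20, 13]
Visit 7 → queue [19, 1, 11, 6, 3, 15, 5, 2, 17, 20, 13]
Visit 19 → queue [1, 11, 6, 3, 15, 5, 2, 17, 20, 13]
Visit 1 → queue [11, 6, 3, 15, 5, 2, 17, 20, 13]
Visit 11 → queue [6, 3, 15, 5, 2, 17, 20, 13]
Visit 6; enqueue 14 → queue [3, 15, 5, 2, 17, 20, 13, 14]
Visit 3 → queue [15, 5, 2, 17, 20, 13, 14]
Visit 15; enqueue 16 → queue [5, 2, 17, 20, 13, 14, 16]
Visit 5 → queue [2, 17, 20, 13, 14, 16]
Visit 2 → queue [17, 20, 13, 14, 16]
Visit 17 → queue [20, 13, 14, 16]
Visit 20 → queue [13, 14, 16]
Visit 13 → queue [14, 16]
Visit 14; enqueue 10 → queue [16, 10]
Visit 16 → queue [10]
Visit 10 → queue []

4 -> 9 -> 18 -> 8 -> 0 -> 12 -> 7 -> 19 -> 1 -> 11 -> 6 -> 3 -> 15 -> 5 -> 2 -> 17 -> 20 -> 13 -> 14 -> 16 -> 10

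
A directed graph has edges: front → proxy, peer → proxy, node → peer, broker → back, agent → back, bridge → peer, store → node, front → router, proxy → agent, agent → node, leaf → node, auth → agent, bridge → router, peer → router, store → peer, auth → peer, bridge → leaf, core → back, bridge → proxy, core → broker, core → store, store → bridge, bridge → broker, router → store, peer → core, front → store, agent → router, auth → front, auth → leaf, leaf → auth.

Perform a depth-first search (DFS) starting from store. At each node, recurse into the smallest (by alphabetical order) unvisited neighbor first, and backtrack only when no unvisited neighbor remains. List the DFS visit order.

Visit store
store → bridge
bridge → broker
broker → back
bridge → leaf
leaf → auth
auth → agent
agent → node
node → peer
peer → core
peer → proxy
peer → router
auth → front

store, bridge, broker, back, leaf, auth, agent, node, peer, core, proxy, router, front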